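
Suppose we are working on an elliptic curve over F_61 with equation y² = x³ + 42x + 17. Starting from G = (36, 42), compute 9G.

Repeated addition: build up to 9G.
2G: tangent at (36, 42): λ = (3·36² + 42)/(2·42) ≡ 26/23. 23⁻¹ ≡ 8 (mod 61) since 23·8 = 184 ≡ 1, so λ ≡ 26·8 ≡ 25.
  x = λ² - 36 - 36 = 625 - 72 ≡ 4; y = λ·(36 - 4) - 42 ≡ 26. → (4, 26)
3G: (4, 26) + (36, 42). λ = (42 - 26)/(36 - 4) ≡ 16/32 mod 61. 32⁻¹ ≡ 21 (mod 61), so λ ≡ 31.
  x = λ² - 4 - 36 = 961 - 40 ≡ 6; y = λ·(4 - 6) - 26 ≡ 34. → (6, 34)
4G: (6, 34) + (36, 42). λ = (42 - 34)/(36 - 6) ≡ 8/30 mod 61. 30⁻¹ ≡ 59 (mod 61), so λ ≡ 45.
  x = λ² - 6 - 36 = 2025 - 42 ≡ 31; y = λ·(6 - 31) - 34 ≡ 0. → (31, 0)
5G: (31, 0) + (36, 42). λ = (42 - 0)/(36 - 31) ≡ 42/5 mod 61. 5⁻¹ ≡ 49 (mod 61), so λ ≡ 45.
  x = λ² - 31 - 36 = 2025 - 67 ≡ 6; y = λ·(31 - 6) - 0 ≡ 27. → (6, 27)
6G: (6, 27) + (36, 42). λ = (42 - 27)/(36 - 6) ≡ 15/30 mod 61. 30⁻¹ ≡ 59 (mod 61), so λ ≡ 31.
  x = λ² - 6 - 36 = 961 - 42 ≡ 4; y = λ·(6 - 4) - 27 ≡ 35. → (4, 35)
7G: (4, 35) + (36, 42). λ = (42 - 35)/(36 - 4) ≡ 7/32 mod 61. 32⁻¹ ≡ 21 (mod 61) since 32·21 = 672 ≡ 1, so λ ≡ 25.
  x = λ² - 4 - 36 = 625 - 40 ≡ 36; y = λ·(4 - 36) - 35 ≡ 19. → (36, 19)
8G: (36, 19) + (36, 42): same x and y₁ ≡ -y₂, so the sum is O.
9G: O + (36, 42) = (36, 42) (identity).

(36, 42)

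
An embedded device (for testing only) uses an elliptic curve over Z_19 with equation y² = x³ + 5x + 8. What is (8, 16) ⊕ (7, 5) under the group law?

(11, 8)

(8, 16) + (7, 5). λ = (5 - 16)/(7 - 8) ≡ 8/18 mod 19. 18⁻¹ ≡ 18 (mod 19) since 18·18 = 324 ≡ 1, so λ ≡ 11.
  x = λ² - 8 - 7 = 121 - 15 ≡ 11; y = λ·(8 - 11) - 16 ≡ 8. → (11, 8)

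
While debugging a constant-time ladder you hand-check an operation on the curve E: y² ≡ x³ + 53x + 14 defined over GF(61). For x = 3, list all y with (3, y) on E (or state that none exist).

x³ + 53x + 14 = 200 ≡ 17 (mod 61).
17 is a non-residue mod 61; no y exists.

none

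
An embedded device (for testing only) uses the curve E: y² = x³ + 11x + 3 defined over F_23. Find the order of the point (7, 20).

2P: tangent at (7, 20): λ = (3·7² + 11)/(2·20) ≡ 20/17. 17⁻¹ ≡ 19 (mod 23) since 17·19 = 323 ≡ 1, so λ ≡ 20·19 ≡ 12.
  x = λ² - 7 - 7 = 144 - 14 ≡ 15; y = λ·(7 - 15) - 20 ≡ 22. → (15, 22)
3P: (15, 22) + (7, 20). λ = (20 - 22)/(7 - 15) ≡ 21/15 mod 23. 15⁻¹ ≡ 20 (mod 23) since 15·20 = 300 ≡ 1, so λ ≡ 6.
  x = λ² - 15 - 7 = 36 - 22 ≡ 14; y = λ·(15 - 14) - 22 ≡ 7. → (14, 7)
4P: (14, 7) + (7, 20). λ = (20 - 7)/(7 - 14) ≡ 13/16 mod 23. 16⁻¹ ≡ 13 (mod 23), so λ ≡ 8.
  x = λ² - 14 - 7 = 64 - 21 ≡ 20; y = λ·(14 - 20) - 7 ≡ 14. → (20, 14)
5P: (20, 14) + (7, 20). λ = (20 - 14)/(7 - 20) ≡ 6/10 mod 23. 10⁻¹ ≡ 7 (mod 23) since 10·7 = 70 ≡ 1, so λ ≡ 19.
  x = λ² - 20 - 7 = 361 - 27 ≡ 12; y = λ·(20 - 12) - 14 ≡ 0. → (12, 0)
6P: (12, 0) + (7, 20). λ = (20 - 0)/(7 - 12) ≡ 20/18 mod 23. 18⁻¹ ≡ 9 (mod 23) since 18·9 = 162 ≡ 1, so λ ≡ 19.
  x = λ² - 12 - 7 = 361 - 19 ≡ 20; y = λ·(12 - 20) - 0 ≡ 9. → (20, 9)
7P: (20, 9) + (7, 20). λ = (20 - 9)/(7 - 20) ≡ 11/10 mod 23. 10⁻¹ ≡ 7 (mod 23), so λ ≡ 8.
  x = λ² - 20 - 7 = 64 - 27 ≡ 14; y = λ·(20 - 14) - 9 ≡ 16. → (14, 16)
8P: (14, 16) + (7, 20). λ = (20 - 16)/(7 - 14) ≡ 4/16 mod 23. 16⁻¹ ≡ 13 (mod 23), so λ ≡ 6.
  x = λ² - 14 - 7 = 36 - 21 ≡ 15; y = λ·(14 - 15) - 16 ≡ 1. → (15, 1)
9P: (15, 1) + (7, 20). λ = (20 - 1)/(7 - 15) ≡ 19/15 mod 23. 15⁻¹ ≡ 20 (mod 23), so λ ≡ 12.
  x = λ² - 15 - 7 = 144 - 22 ≡ 7; y = λ·(15 - 7) - 1 ≡ 3. → (7, 3)
10P: (7, 3) + (7, 20): same x and y₁ ≡ -y₂, so the sum is the point at infinity.
10P = the point at infinity, so the order is 10.

10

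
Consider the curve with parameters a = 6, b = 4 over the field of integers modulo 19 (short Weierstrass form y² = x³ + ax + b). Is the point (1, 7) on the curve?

yes

y² = 7² ≡ 11; x³ + 6x + 4 = 11 ≡ 11 (mod 19). 11 = 11.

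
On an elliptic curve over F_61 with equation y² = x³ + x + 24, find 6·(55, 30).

(41, 19)

Write G = (55, 30).
Repeated addition: build up to 6G.
2G: tangent at (55, 30): λ = (3·55² + 1)/(2·30) ≡ 48/60. 60⁻¹ ≡ 60 (mod 61) since 60·60 = 3600 ≡ 1, so λ ≡ 48·60 ≡ 13.
  x = λ² - 55 - 55 = 169 - 110 ≡ 59; y = λ·(55 - 59) - 30 ≡ 40. → (59, 40)
3G: (59, 40) + (55, 30). λ = (30 - 40)/(55 - 59) ≡ 51/57 mod 61. 57⁻¹ ≡ 15 (mod 61) since 57·15 = 855 ≡ 1, so λ ≡ 33.
  x = λ² - 59 - 55 = 1089 - 114 ≡ 60; y = λ·(59 - 60) - 40 ≡ 49. → (60, 49)
4G: (60, 49) + (55, 30). λ = (30 - 49)/(55 - 60) ≡ 42/56 mod 61. 56⁻¹ ≡ 12 (mod 61) since 56·12 = 672 ≡ 1, so λ ≡ 16.
  x = λ² - 60 - 55 = 256 - 115 ≡ 19; y = λ·(60 - 19) - 49 ≡ 58. → (19, 58)
5G: (19, 58) + (55, 30). λ = (30 - 58)/(55 - 19) ≡ 33/36 mod 61. 36⁻¹ ≡ 39 (mod 61), so λ ≡ 6.
  x = λ² - 19 - 55 = 36 - 74 ≡ 23; y = λ·(19 - 23) - 58 ≡ 40. → (23, 40)
6G: (23, 40) + (55, 30). λ = (30 - 40)/(55 - 23) ≡ 51/32 mod 61. 32⁻¹ ≡ 21 (mod 61), so λ ≡ 34.
  x = λ² - 23 - 55 = 1156 - 78 ≡ 41; y = λ·(23 - 41) - 40 ≡ 19. → (41, 19)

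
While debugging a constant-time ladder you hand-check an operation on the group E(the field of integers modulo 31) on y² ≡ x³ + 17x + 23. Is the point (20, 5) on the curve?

y² = 5² ≡ 25; x³ + 17x + 23 = 8363 ≡ 24 (mod 31). 25 ≠ 24.

no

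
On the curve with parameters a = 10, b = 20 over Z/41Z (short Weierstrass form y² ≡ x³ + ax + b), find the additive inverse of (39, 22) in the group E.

(39, 19)

-(39, 22) = (39, -22 mod 41) = (39, 19).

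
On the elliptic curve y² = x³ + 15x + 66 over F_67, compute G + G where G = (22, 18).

(63, 3)

tangent at (22, 18): λ = (3·22² + 15)/(2·18) ≡ 60/36. 36⁻¹ ≡ 54 (mod 67), so λ ≡ 60·54 ≡ 24.
  x = λ² - 22 - 22 = 576 - 44 ≡ 63; y = λ·(22 - 63) - 18 ≡ 3. → (63, 3)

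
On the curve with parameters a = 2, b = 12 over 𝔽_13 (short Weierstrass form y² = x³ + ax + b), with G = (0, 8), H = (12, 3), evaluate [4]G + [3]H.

(12, 3)

First 4G:
Repeated addition: build up to 4G.
2G: tangent at (0, 8): λ = (3·0² + 2)/(2·8) ≡ 2/3. 3⁻¹ ≡ 9 (mod 13), so λ ≡ 2·9 ≡ 5.
  x = λ² - 0 - 0 = 25 - 0 ≡ 12; y = λ·(0 - 12) - 8 ≡ 10. → (12, 10)
3G: (12, 10) + (0, 8). λ = (8 - 10)/(0 - 12) ≡ 11/1 mod 13. 1⁻¹ ≡ 1 (mod 13), so λ ≡ 11.
  x = λ² - 12 - 0 = 121 - 12 ≡ 5; y = λ·(12 - 5) - 10 ≡ 2. → (5, 2)
4G: (5, 2) + (0, 8). λ = (8 - 2)/(0 - 5) ≡ 6/8 mod 13. 8⁻¹ ≡ 5 (mod 13), so λ ≡ 4.
  x = λ² - 5 - 0 = 16 - 5 ≡ 11; y = λ·(5 - 11) - 2 ≡ 0. → (11, 0)
4G = (11, 0).
Next 3H:
Repeated addition: build up to 3H.
2H: tangent at (12, 3): λ = (3·12² + 2)/(2·3) ≡ 5/6. 6⁻¹ ≡ 11 (mod 13) since 6·11 = 66 ≡ 1, so λ ≡ 5·11 ≡ 3.
  x = λ² - 12 - 12 = 9 - 24 ≡ 11; y = λ·(12 - 11) - 3 ≡ 0. → (11, 0)
3H: (11, 0) + (12, 3). λ = (3 - 0)/(12 - 11) ≡ 3/1 mod 13. 1⁻¹ ≡ 1 (mod 13) since 1·1 = 1 ≡ 1, so λ ≡ 3.
  x = λ² - 11 - 12 = 9 - 23 ≡ 12; y = λ·(11 - 12) - 0 ≡ 10. → (12, 10)
3H = (12, 10).
Finally 4G + 3H:
(11, 0) + (12, 10). λ = (10 - 0)/(12 - 11) ≡ 10/1 mod 13. 1⁻¹ ≡ 1 (mod 13) since 1·1 = 1 ≡ 1, so λ ≡ 10.
  x = λ² - 11 - 12 = 100 - 23 ≡ 12; y = λ·(11 - 12) - 0 ≡ 3. → (12, 3)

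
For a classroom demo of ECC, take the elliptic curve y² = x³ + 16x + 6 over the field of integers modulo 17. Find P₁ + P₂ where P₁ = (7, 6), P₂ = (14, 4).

(7, 6) + (14, 4). λ = (4 - 6)/(14 - 7) ≡ 15/7 mod 17. 7⁻¹ ≡ 5 (mod 17) since 7·5 = 35 ≡ 1, so λ ≡ 7.
  x = λ² - 7 - 14 = 49 - 21 ≡ 11; y = λ·(7 - 11) - 6 ≡ 0. → (11, 0)

(11, 0)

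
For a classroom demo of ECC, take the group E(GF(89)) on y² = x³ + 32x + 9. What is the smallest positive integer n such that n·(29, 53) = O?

6

2P: tangent at (29, 53): λ = (3·29² + 32)/(2·53) ≡ 63/17. 17⁻¹ ≡ 21 (mod 89), so λ ≡ 63·21 ≡ 77.
  x = λ² - 29 - 29 = 5929 - 58 ≡ 86; y = λ·(29 - 86) - 53 ≡ 8. → (86, 8)
3P: (86, 8) + (29, 53). λ = (53 - 8)/(29 - 86) ≡ 45/32 mod 89. 32⁻¹ ≡ 64 (mod 89) since 32·64 = 2048 ≡ 1, so λ ≡ 32.
  x = λ² - 86 - 29 = 1024 - 115 ≡ 19; y = λ·(86 - 19) - 8 ≡ 0. → (19, 0)
4P: (19, 0) + (29, 53). λ = (53 - 0)/(29 - 19) ≡ 53/10 mod 89. 10⁻¹ ≡ 9 (mod 89), so λ ≡ 32.
  x = λ² - 19 - 29 = 1024 - 48 ≡ 86; y = λ·(19 - 86) - 0 ≡ 81. → (86, 81)
5P: (86, 81) + (29, 53). λ = (53 - 81)/(29 - 86) ≡ 61/32 mod 89. 32⁻¹ ≡ 64 (mod 89), so λ ≡ 77.
  x = λ² - 86 - 29 = 5929 - 115 ≡ 29; y = λ·(86 - 29) - 81 ≡ 36. → (29, 36)
6P: (29, 36) + (29, 53): same x and y₁ ≡ -y₂, so the sum is O.
6P = O, so the order is 6.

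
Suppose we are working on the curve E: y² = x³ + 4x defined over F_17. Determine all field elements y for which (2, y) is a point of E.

x³ + 4x + 0 = 16 ≡ 16 (mod 17).
Square roots of 16 mod 17: 4 and 13 (since 4² = 16 ≡ 16).

4, 13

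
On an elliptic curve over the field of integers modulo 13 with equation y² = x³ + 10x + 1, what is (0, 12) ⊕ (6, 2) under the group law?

(4, 12)

(0, 12) + (6, 2). λ = (2 - 12)/(6 - 0) ≡ 3/6 mod 13. 6⁻¹ ≡ 11 (mod 13) since 6·11 = 66 ≡ 1, so λ ≡ 7.
  x = λ² - 0 - 6 = 49 - 6 ≡ 4; y = λ·(0 - 4) - 12 ≡ 12. → (4, 12)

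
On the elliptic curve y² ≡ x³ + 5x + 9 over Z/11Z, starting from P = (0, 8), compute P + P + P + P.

(2, 7)

Double-and-add on 4 = (100)₂. Start with P = (0, 8) for the leading 1-bit.
double: tangent at (0, 8): λ = (3·0² + 5)/(2·8) ≡ 5/5. 5⁻¹ ≡ 9 (mod 11), so λ ≡ 5·9 ≡ 1.
  x = λ² - 0 - 0 = 1 - 0 ≡ 1; y = λ·(0 - 1) - 8 ≡ 2. → (1, 2)
double: tangent at (1, 2): λ = (3·1² + 5)/(2·2) ≡ 8/4. 4⁻¹ ≡ 3 (mod 11) since 4·3 = 12 ≡ 1, so λ ≡ 8·3 ≡ 2.
  x = λ² - 1 - 1 = 4 - 2 ≡ 2; y = λ·(1 - 2) - 2 ≡ 7. → (2, 7)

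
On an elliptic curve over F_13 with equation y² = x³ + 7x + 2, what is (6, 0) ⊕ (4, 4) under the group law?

(7, 2)

(6, 0) + (4, 4). λ = (4 - 0)/(4 - 6) ≡ 4/11 mod 13. 11⁻¹ ≡ 6 (mod 13) since 11·6 = 66 ≡ 1, so λ ≡ 11.
  x = λ² - 6 - 4 = 121 - 10 ≡ 7; y = λ·(6 - 7) - 0 ≡ 2. → (7, 2)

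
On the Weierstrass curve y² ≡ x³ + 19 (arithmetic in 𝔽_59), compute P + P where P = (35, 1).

tangent at (35, 1): λ = (3·35² + 0)/(2·1) ≡ 17/2. 2⁻¹ ≡ 30 (mod 59), so λ ≡ 17·30 ≡ 38.
  x = λ² - 35 - 35 = 1444 - 70 ≡ 17; y = λ·(35 - 17) - 1 ≡ 34. → (17, 34)

(17, 34)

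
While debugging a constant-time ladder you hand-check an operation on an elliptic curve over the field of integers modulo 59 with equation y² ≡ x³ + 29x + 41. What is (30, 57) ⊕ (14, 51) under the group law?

(5, 4)

(30, 57) + (14, 51). λ = (51 - 57)/(14 - 30) ≡ 53/43 mod 59. 43⁻¹ ≡ 11 (mod 59), so λ ≡ 52.
  x = λ² - 30 - 14 = 2704 - 44 ≡ 5; y = λ·(30 - 5) - 57 ≡ 4. → (5, 4)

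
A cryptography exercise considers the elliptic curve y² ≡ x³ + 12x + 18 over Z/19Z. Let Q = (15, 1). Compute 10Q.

Double-and-add on 10 = (1010)₂. Start with Q = (15, 1) for the leading 1-bit.
double: tangent at (15, 1): λ = (3·15² + 12)/(2·1) ≡ 3/2. 2⁻¹ ≡ 10 (mod 19) since 2·10 = 20 ≡ 1, so λ ≡ 3·10 ≡ 11.
  x = λ² - 15 - 15 = 121 - 30 ≡ 15; y = λ·(15 - 15) - 1 ≡ 18. → (15, 18)
double: tangent at (15, 18): λ = (3·15² + 12)/(2·18) ≡ 3/17. 17⁻¹ ≡ 9 (mod 19), so λ ≡ 3·9 ≡ 8.
  x = λ² - 15 - 15 = 64 - 30 ≡ 15; y = λ·(15 - 15) - 18 ≡ 1. → (15, 1)
add Q: tangent at (15, 1): λ = (3·15² + 12)/(2·1) ≡ 3/2. 2⁻¹ ≡ 10 (mod 19), so λ ≡ 3·10 ≡ 11.
  x = λ² - 15 - 15 = 121 - 30 ≡ 15; y = λ·(15 - 15) - 1 ≡ 18. → (15, 18)
double: tangent at (15, 18): λ = (3·15² + 12)/(2·18) ≡ 3/17. 17⁻¹ ≡ 9 (mod 19) since 17·9 = 153 ≡ 1, so λ ≡ 3·9 ≡ 8.
  x = λ² - 15 - 15 = 64 - 30 ≡ 15; y = λ·(15 - 15) - 18 ≡ 1. → (15, 1)

(15, 1)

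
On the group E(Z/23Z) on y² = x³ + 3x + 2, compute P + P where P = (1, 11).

(11, 3)

tangent at (1, 11): λ = (3·1² + 3)/(2·11) ≡ 6/22. 22⁻¹ ≡ 22 (mod 23), so λ ≡ 6·22 ≡ 17.
  x = λ² - 1 - 1 = 289 - 2 ≡ 11; y = λ·(1 - 11) - 11 ≡ 3. → (11, 3)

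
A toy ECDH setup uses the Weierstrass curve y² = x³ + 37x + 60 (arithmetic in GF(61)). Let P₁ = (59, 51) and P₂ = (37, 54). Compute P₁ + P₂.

(59, 51) + (37, 54). λ = (54 - 51)/(37 - 59) ≡ 3/39 mod 61. 39⁻¹ ≡ 36 (mod 61), so λ ≡ 47.
  x = λ² - 59 - 37 = 2209 - 96 ≡ 39; y = λ·(59 - 39) - 51 ≡ 35. → (39, 35)

(39, 35)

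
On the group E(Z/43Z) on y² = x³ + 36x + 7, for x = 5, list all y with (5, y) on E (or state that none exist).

x³ + 36x + 7 = 312 ≡ 11 (mod 43).
Square roots of 11 mod 43: 21 and 22 (since 21² = 441 ≡ 11).

21, 22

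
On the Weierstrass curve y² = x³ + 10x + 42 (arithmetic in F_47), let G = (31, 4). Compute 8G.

(39, 22)

Double-and-add on 8 = (1000)₂. Start with G = (31, 4) for the leading 1-bit.
double: tangent at (31, 4): λ = (3·31² + 10)/(2·4) ≡ 26/8. 8⁻¹ ≡ 6 (mod 47) since 8·6 = 48 ≡ 1, so λ ≡ 26·6 ≡ 15.
  x = λ² - 31 - 31 = 225 - 62 ≡ 22; y = λ·(31 - 22) - 4 ≡ 37. → (22, 37)
double: tangent at (22, 37): λ = (3·22² + 10)/(2·37) ≡ 5/27. 27⁻¹ ≡ 7 (mod 47), so λ ≡ 5·7 ≡ 35.
  x = λ² - 22 - 22 = 1225 - 44 ≡ 6; y = λ·(22 - 6) - 37 ≡ 6. → (6, 6)
double: tangent at (6, 6): λ = (3·6² + 10)/(2·6) ≡ 24/12. 12⁻¹ ≡ 4 (mod 47), so λ ≡ 24·4 ≡ 2.
  x = λ² - 6 - 6 = 4 - 12 ≡ 39; y = λ·(6 - 39) - 6 ≡ 22. → (39, 22)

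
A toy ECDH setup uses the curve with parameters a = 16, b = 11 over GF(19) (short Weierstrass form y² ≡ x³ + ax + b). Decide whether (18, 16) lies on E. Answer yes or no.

no

y² = 16² ≡ 9; x³ + 16x + 11 = 6131 ≡ 13 (mod 19). 9 ≠ 13.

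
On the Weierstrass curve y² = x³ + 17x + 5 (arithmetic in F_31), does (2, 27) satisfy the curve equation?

y² = 27² ≡ 16; x³ + 17x + 5 = 47 ≡ 16 (mod 31). 16 = 16.

yes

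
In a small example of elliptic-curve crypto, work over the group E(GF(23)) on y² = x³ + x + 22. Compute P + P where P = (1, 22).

tangent at (1, 22): λ = (3·1² + 1)/(2·22) ≡ 4/21. 21⁻¹ ≡ 11 (mod 23), so λ ≡ 4·11 ≡ 21.
  x = λ² - 1 - 1 = 441 - 2 ≡ 2; y = λ·(1 - 2) - 22 ≡ 3. → (2, 3)

(2, 3)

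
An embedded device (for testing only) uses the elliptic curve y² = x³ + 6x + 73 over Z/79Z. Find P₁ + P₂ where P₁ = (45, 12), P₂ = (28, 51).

(45, 12) + (28, 51). λ = (51 - 12)/(28 - 45) ≡ 39/62 mod 79. 62⁻¹ ≡ 65 (mod 79), so λ ≡ 7.
  x = λ² - 45 - 28 = 49 - 73 ≡ 55; y = λ·(45 - 55) - 12 ≡ 76. → (55, 76)

(55, 76)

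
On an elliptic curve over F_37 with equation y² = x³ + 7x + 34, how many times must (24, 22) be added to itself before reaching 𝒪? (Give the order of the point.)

11

2P: tangent at (24, 22): λ = (3·24² + 7)/(2·22) ≡ 33/7. 7⁻¹ ≡ 16 (mod 37) since 7·16 = 112 ≡ 1, so λ ≡ 33·16 ≡ 10.
  x = λ² - 24 - 24 = 100 - 48 ≡ 15; y = λ·(24 - 15) - 22 ≡ 31. → (15, 31)
3P: (15, 31) + (24, 22). λ = (22 - 31)/(24 - 15) ≡ 28/9 mod 37. 9⁻¹ ≡ 33 (mod 37) since 9·33 = 297 ≡ 1, so λ ≡ 36.
  x = λ² - 15 - 24 = 1296 - 39 ≡ 36; y = λ·(15 - 36) - 31 ≡ 27. → (36, 27)
4P: (36, 27) + (24, 22). λ = (22 - 27)/(24 - 36) ≡ 32/25 mod 37. 25⁻¹ ≡ 3 (mod 37), so λ ≡ 22.
  x = λ² - 36 - 24 = 484 - 60 ≡ 17; y = λ·(36 - 17) - 27 ≡ 21. → (17, 21)
5P: (17, 21) + (24, 22). λ = (22 - 21)/(24 - 17) ≡ 1/7 mod 37. 7⁻¹ ≡ 16 (mod 37), so λ ≡ 16.
  x = λ² - 17 - 24 = 256 - 41 ≡ 30; y = λ·(17 - 30) - 21 ≡ 30. → (30, 30)
6P: (30, 30) + (24, 22). λ = (22 - 30)/(24 - 30) ≡ 29/31 mod 37. 31⁻¹ ≡ 6 (mod 37), so λ ≡ 26.
  x = λ² - 30 - 24 = 676 - 54 ≡ 30; y = λ·(30 - 30) - 30 ≡ 7. → (30, 7)
7P: (30, 7) + (24, 22). λ = (22 - 7)/(24 - 30) ≡ 15/31 mod 37. 31⁻¹ ≡ 6 (mod 37), so λ ≡ 16.
  x = λ² - 30 - 24 = 256 - 54 ≡ 17; y = λ·(30 - 17) - 7 ≡ 16. → (17, 16)
8P: (17, 16) + (24, 22). λ = (22 - 16)/(24 - 17) ≡ 6/7 mod 37. 7⁻¹ ≡ 16 (mod 37), so λ ≡ 22.
  x = λ² - 17 - 24 = 484 - 41 ≡ 36; y = λ·(17 - 36) - 16 ≡ 10. → (36, 10)
9P: (36, 10) + (24, 22). λ = (22 - 10)/(24 - 36) ≡ 12/25 mod 37. 25⁻¹ ≡ 3 (mod 37), so λ ≡ 36.
  x = λ² - 36 - 24 = 1296 - 60 ≡ 15; y = λ·(36 - 15) - 10 ≡ 6. → (15, 6)
10P: (15, 6) + (24, 22). λ = (22 - 6)/(24 - 15) ≡ 16/9 mod 37. 9⁻¹ ≡ 33 (mod 37), so λ ≡ 10.
  x = λ² - 15 - 24 = 100 - 39 ≡ 24; y = λ·(15 - 24) - 6 ≡ 15. → (24, 15)
11P: (24, 15) + (24, 22): same x and y₁ ≡ -y₂, so the sum is 𝒪.
11P = 𝒪, so the order is 11.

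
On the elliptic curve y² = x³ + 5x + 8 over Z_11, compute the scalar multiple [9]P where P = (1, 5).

(6, 10)

Double-and-add on 9 = (1001)₂. Start with P = (1, 5) for the leading 1-bit.
double: tangent at (1, 5): λ = (3·1² + 5)/(2·5) ≡ 8/10. 10⁻¹ ≡ 10 (mod 11) since 10·10 = 100 ≡ 1, so λ ≡ 8·10 ≡ 3.
  x = λ² - 1 - 1 = 9 - 2 ≡ 7; y = λ·(1 - 7) - 5 ≡ 10. → (7, 10)
double: tangent at (7, 10): λ = (3·7² + 5)/(2·10) ≡ 9/9. 9⁻¹ ≡ 5 (mod 11) since 9·5 = 45 ≡ 1, so λ ≡ 9·5 ≡ 1.
  x = λ² - 7 - 7 = 1 - 14 ≡ 9; y = λ·(7 - 9) - 10 ≡ 10. → (9, 10)
double: tangent at (9, 10): λ = (3·9² + 5)/(2·10) ≡ 6/9. 9⁻¹ ≡ 5 (mod 11), so λ ≡ 6·5 ≡ 8.
  x = λ² - 9 - 9 = 64 - 18 ≡ 2; y = λ·(9 - 2) - 10 ≡ 2. → (2, 2)
add P: (2, 2) + (1, 5). λ = (5 - 2)/(1 - 2) ≡ 3/10 mod 11. 10⁻¹ ≡ 10 (mod 11) since 10·10 = 100 ≡ 1, so λ ≡ 8.
  x = λ² - 2 - 1 = 64 - 3 ≡ 6; y = λ·(2 - 6) - 2 ≡ 10. → (6, 10)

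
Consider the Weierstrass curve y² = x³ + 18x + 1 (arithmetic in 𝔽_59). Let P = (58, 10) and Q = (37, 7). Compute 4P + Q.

First 4P:
Double-and-add on 4 = (100)₂. Start with P = (58, 10) for the leading 1-bit.
double: tangent at (58, 10): λ = (3·58² + 18)/(2·10) ≡ 21/20. 20⁻¹ ≡ 3 (mod 59), so λ ≡ 21·3 ≡ 4.
  x = λ² - 58 - 58 = 16 - 116 ≡ 18; y = λ·(58 - 18) - 10 ≡ 32. → (18, 32)
double: tangent at (18, 32): λ = (3·18² + 18)/(2·32) ≡ 46/5. 5⁻¹ ≡ 12 (mod 59) since 5·12 = 60 ≡ 1, so λ ≡ 46·12 ≡ 21.
  x = λ² - 18 - 18 = 441 - 36 ≡ 51; y = λ·(18 - 51) - 32 ≡ 42. → (51, 42)
4P = (51, 42).
Finally 4P + Q:
(51, 42) + (37, 7). λ = (7 - 42)/(37 - 51) ≡ 24/45 mod 59. 45⁻¹ ≡ 21 (mod 59), so λ ≡ 32.
  x = λ² - 51 - 37 = 1024 - 88 ≡ 51; y = λ·(51 - 51) - 42 ≡ 17. → (51, 17)

(51, 17)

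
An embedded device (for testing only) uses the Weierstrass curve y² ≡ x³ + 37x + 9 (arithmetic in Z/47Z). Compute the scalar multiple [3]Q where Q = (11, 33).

(14, 13)

Repeated addition: build up to 3Q.
2Q: tangent at (11, 33): λ = (3·11² + 37)/(2·33) ≡ 24/19. 19⁻¹ ≡ 5 (mod 47), so λ ≡ 24·5 ≡ 26.
  x = λ² - 11 - 11 = 676 - 22 ≡ 43; y = λ·(11 - 43) - 33 ≡ 28. → (43, 28)
3Q: (43, 28) + (11, 33). λ = (33 - 28)/(11 - 43) ≡ 5/15 mod 47. 15⁻¹ ≡ 22 (mod 47), so λ ≡ 16.
  x = λ² - 43 - 11 = 256 - 54 ≡ 14; y = λ·(43 - 14) - 28 ≡ 13. → (14, 13)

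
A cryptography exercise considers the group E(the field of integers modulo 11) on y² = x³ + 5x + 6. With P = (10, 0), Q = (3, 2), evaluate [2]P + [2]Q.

First 2P:
Repeated addition: build up to 2P.
2P: (10, 0) + (10, 0): same x and y₁ ≡ -y₂, so the sum is the point at infinity.
2P = the point at infinity.
Next 2Q:
Repeated addition: build up to 2Q.
2Q: tangent at (3, 2): λ = (3·3² + 5)/(2·2) ≡ 10/4. 4⁻¹ ≡ 3 (mod 11), so λ ≡ 10·3 ≡ 8.
  x = λ² - 3 - 3 = 64 - 6 ≡ 3; y = λ·(3 - 3) - 2 ≡ 9. → (3, 9)
2Q = (3, 9).
Finally 2P + 2Q:
the point at infinity + (3, 9) = (3, 9) (identity).

(3, 9)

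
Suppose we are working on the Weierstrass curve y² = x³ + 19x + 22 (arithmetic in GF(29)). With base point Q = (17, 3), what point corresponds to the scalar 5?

Repeated addition: build up to 5Q.
2Q: tangent at (17, 3): λ = (3·17² + 19)/(2·3) ≡ 16/6. 6⁻¹ ≡ 5 (mod 29) since 6·5 = 30 ≡ 1, so λ ≡ 16·5 ≡ 22.
  x = λ² - 17 - 17 = 484 - 34 ≡ 15; y = λ·(17 - 15) - 3 ≡ 12. → (15, 12)
3Q: (15, 12) + (17, 3). λ = (3 - 12)/(17 - 15) ≡ 20/2 mod 29. 2⁻¹ ≡ 15 (mod 29), so λ ≡ 10.
  x = λ² - 15 - 17 = 100 - 32 ≡ 10; y = λ·(15 - 10) - 12 ≡ 9. → (10, 9)
4Q: (10, 9) + (17, 3). λ = (3 - 9)/(17 - 10) ≡ 23/7 mod 29. 7⁻¹ ≡ 25 (mod 29) since 7·25 = 175 ≡ 1, so λ ≡ 24.
  x = λ² - 10 - 17 = 576 - 27 ≡ 27; y = λ·(10 - 27) - 9 ≡ 18. → (27, 18)
5Q: (27, 18) + (17, 3). λ = (3 - 18)/(17 - 27) ≡ 14/19 mod 29. 19⁻¹ ≡ 26 (mod 29), so λ ≡ 16.
  x = λ² - 27 - 17 = 256 - 44 ≡ 9; y = λ·(27 - 9) - 18 ≡ 9. → (9, 9)

(9, 9)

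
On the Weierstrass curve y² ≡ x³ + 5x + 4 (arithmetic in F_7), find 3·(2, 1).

Write G = (2, 1).
Repeated addition: build up to 3G.
2G: tangent at (2, 1): λ = (3·2² + 5)/(2·1) ≡ 3/2. 2⁻¹ ≡ 4 (mod 7), so λ ≡ 3·4 ≡ 5.
  x = λ² - 2 - 2 = 25 - 4 ≡ 0; y = λ·(2 - 0) - 1 ≡ 2. → (0, 2)
3G: (0, 2) + (2, 1). λ = (1 - 2)/(2 - 0) ≡ 6/2 mod 7. 2⁻¹ ≡ 4 (mod 7), so λ ≡ 3.
  x = λ² - 0 - 2 = 9 - 2 ≡ 0; y = λ·(0 - 0) - 2 ≡ 5. → (0, 5)

(0, 5)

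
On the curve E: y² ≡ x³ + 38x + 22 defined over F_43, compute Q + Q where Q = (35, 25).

tangent at (35, 25): λ = (3·35² + 38)/(2·25) ≡ 15/7. 7⁻¹ ≡ 37 (mod 43), so λ ≡ 15·37 ≡ 39.
  x = λ² - 35 - 35 = 1521 - 70 ≡ 32; y = λ·(35 - 32) - 25 ≡ 6. → (32, 6)

(32, 6)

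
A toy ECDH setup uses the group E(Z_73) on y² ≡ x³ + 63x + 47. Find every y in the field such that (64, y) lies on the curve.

24, 49

x³ + 63x + 47 = 266223 ≡ 65 (mod 73).
Square roots of 65 mod 73: 24 and 49 (since 24² = 576 ≡ 65).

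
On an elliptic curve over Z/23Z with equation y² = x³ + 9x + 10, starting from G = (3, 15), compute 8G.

(2, 6)

Double-and-add on 8 = (1000)₂. Start with G = (3, 15) for the leading 1-bit.
double: tangent at (3, 15): λ = (3·3² + 9)/(2·15) ≡ 13/7. 7⁻¹ ≡ 10 (mod 23), so λ ≡ 13·10 ≡ 15.
  x = λ² - 3 - 3 = 225 - 6 ≡ 12; y = λ·(3 - 12) - 15 ≡ 11. → (12, 11)
double: tangent at (12, 11): λ = (3·12² + 9)/(2·11) ≡ 4/22. 22⁻¹ ≡ 22 (mod 23), so λ ≡ 4·22 ≡ 19.
  x = λ² - 12 - 12 = 361 - 24 ≡ 15; y = λ·(12 - 15) - 11 ≡ 1. → (15, 1)
double: tangent at (15, 1): λ = (3·15² + 9)/(2·1) ≡ 17/2. 2⁻¹ ≡ 12 (mod 23), so λ ≡ 17·12 ≡ 20.
  x = λ² - 15 - 15 = 400 - 30 ≡ 2; y = λ·(15 - 2) - 1 ≡ 6. → (2, 6)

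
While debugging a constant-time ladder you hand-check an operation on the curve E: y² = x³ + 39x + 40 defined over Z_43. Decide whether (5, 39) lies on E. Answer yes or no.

yes

y² = 39² ≡ 16; x³ + 39x + 40 = 360 ≡ 16 (mod 43). 16 = 16.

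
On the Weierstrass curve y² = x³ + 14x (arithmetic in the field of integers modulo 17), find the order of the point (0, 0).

2

2P: (0, 0) + (0, 0): same x and y₁ ≡ -y₂, so the sum is O.
2P = O, so the order is 2.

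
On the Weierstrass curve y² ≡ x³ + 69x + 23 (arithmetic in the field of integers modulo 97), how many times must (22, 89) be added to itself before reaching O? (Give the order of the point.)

2P: tangent at (22, 89): λ = (3·22² + 69)/(2·89) ≡ 66/81. 81⁻¹ ≡ 6 (mod 97) since 81·6 = 486 ≡ 1, so λ ≡ 66·6 ≡ 8.
  x = λ² - 22 - 22 = 64 - 44 ≡ 20; y = λ·(22 - 20) - 89 ≡ 24. → (20, 24)
3P: (20, 24) + (22, 89). λ = (89 - 24)/(22 - 20) ≡ 65/2 mod 97. 2⁻¹ ≡ 49 (mod 97), so λ ≡ 81.
  x = λ² - 20 - 22 = 6561 - 42 ≡ 20; y = λ·(20 - 20) - 24 ≡ 73. → (20, 73)
4P: (20, 73) + (22, 89). λ = (89 - 73)/(22 - 20) ≡ 16/2 mod 97. 2⁻¹ ≡ 49 (mod 97) since 2·49 = 98 ≡ 1, so λ ≡ 8.
  x = λ² - 20 - 22 = 64 - 42 ≡ 22; y = λ·(20 - 22) - 73 ≡ 8. → (22, 8)
5P: (22, 8) + (22, 89): same x and y₁ ≡ -y₂, so the sum is O.
5P = O, so the order is 5.

5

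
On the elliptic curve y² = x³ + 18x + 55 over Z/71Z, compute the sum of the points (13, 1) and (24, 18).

(27, 29)

(13, 1) + (24, 18). λ = (18 - 1)/(24 - 13) ≡ 17/11 mod 71. 11⁻¹ ≡ 13 (mod 71), so λ ≡ 8.
  x = λ² - 13 - 24 = 64 - 37 ≡ 27; y = λ·(13 - 27) - 1 ≡ 29. → (27, 29)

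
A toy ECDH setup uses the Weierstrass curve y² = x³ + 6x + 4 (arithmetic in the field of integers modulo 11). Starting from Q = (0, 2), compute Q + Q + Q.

(7, 2)

Repeated addition: build up to 3Q.
2Q: tangent at (0, 2): λ = (3·0² + 6)/(2·2) ≡ 6/4. 4⁻¹ ≡ 3 (mod 11) since 4·3 = 12 ≡ 1, so λ ≡ 6·3 ≡ 7.
  x = λ² - 0 - 0 = 49 - 0 ≡ 5; y = λ·(0 - 5) - 2 ≡ 7. → (5, 7)
3Q: (5, 7) + (0, 2). λ = (2 - 7)/(0 - 5) ≡ 6/6 mod 11. 6⁻¹ ≡ 2 (mod 11), so λ ≡ 1.
  x = λ² - 5 - 0 = 1 - 5 ≡ 7; y = λ·(5 - 7) - 7 ≡ 2. → (7, 2)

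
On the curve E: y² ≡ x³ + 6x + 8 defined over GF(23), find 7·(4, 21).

(0, 10)

Write G = (4, 21).
Double-and-add on 7 = (111)₂. Start with G = (4, 21) for the leading 1-bit.
double: tangent at (4, 21): λ = (3·4² + 6)/(2·21) ≡ 8/19. 19⁻¹ ≡ 17 (mod 23), so λ ≡ 8·17 ≡ 21.
  x = λ² - 4 - 4 = 441 - 8 ≡ 19; y = λ·(4 - 19) - 21 ≡ 9. → (19, 9)
add G: (19, 9) + (4, 21). λ = (21 - 9)/(4 - 19) ≡ 12/8 mod 23. 8⁻¹ ≡ 3 (mod 23), so λ ≡ 13.
  x = λ² - 19 - 4 = 169 - 23 ≡ 8; y = λ·(19 - 8) - 9 ≡ 19. → (8, 19)
double: tangent at (8, 19): λ = (3·8² + 6)/(2·19) ≡ 14/15. 15⁻¹ ≡ 20 (mod 23), so λ ≡ 14·20 ≡ 4.
  x = λ² - 8 - 8 = 16 - 16 ≡ 0; y = λ·(8 - 0) - 19 ≡ 13. → (0, 13)
add G: (0, 13) + (4, 21). λ = (21 - 13)/(4 - 0) ≡ 8/4 mod 23. 4⁻¹ ≡ 6 (mod 23) since 4·6 = 24 ≡ 1, so λ ≡ 2.
  x = λ² - 0 - 4 = 4 - 4 ≡ 0; y = λ·(0 - 0) - 13 ≡ 10. → (0, 10)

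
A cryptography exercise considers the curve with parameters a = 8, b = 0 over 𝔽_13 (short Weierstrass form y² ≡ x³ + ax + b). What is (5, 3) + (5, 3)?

tangent at (5, 3): λ = (3·5² + 8)/(2·3) ≡ 5/6. 6⁻¹ ≡ 11 (mod 13), so λ ≡ 5·11 ≡ 3.
  x = λ² - 5 - 5 = 9 - 10 ≡ 12; y = λ·(5 - 12) - 3 ≡ 2. → (12, 2)

(12, 2)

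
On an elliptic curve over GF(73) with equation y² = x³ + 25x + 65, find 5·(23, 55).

(11, 24)

Write Q = (23, 55).
Repeated addition: build up to 5Q.
2Q: tangent at (23, 55): λ = (3·23² + 25)/(2·55) ≡ 6/37. 37⁻¹ ≡ 2 (mod 73), so λ ≡ 6·2 ≡ 12.
  x = λ² - 23 - 23 = 144 - 46 ≡ 25; y = λ·(23 - 25) - 55 ≡ 67. → (25, 67)
3Q: (25, 67) + (23, 55). λ = (55 - 67)/(23 - 25) ≡ 61/71 mod 73. 71⁻¹ ≡ 36 (mod 73), so λ ≡ 6.
  x = λ² - 25 - 23 = 36 - 48 ≡ 61; y = λ·(25 - 61) - 67 ≡ 9. → (61, 9)
4Q: (61, 9) + (23, 55). λ = (55 - 9)/(23 - 61) ≡ 46/35 mod 73. 35⁻¹ ≡ 48 (mod 73), so λ ≡ 18.
  x = λ² - 61 - 23 = 324 - 84 ≡ 21; y = λ·(61 - 21) - 9 ≡ 54. → (21, 54)
5Q: (21, 54) + (23, 55). λ = (55 - 54)/(23 - 21) ≡ 1/2 mod 73. 2⁻¹ ≡ 37 (mod 73), so λ ≡ 37.
  x = λ² - 21 - 23 = 1369 - 44 ≡ 11; y = λ·(21 - 11) - 54 ≡ 24. → (11, 24)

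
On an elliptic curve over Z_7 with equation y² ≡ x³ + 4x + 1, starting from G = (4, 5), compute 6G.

Repeated addition: build up to 6G.
2G: tangent at (4, 5): λ = (3·4² + 4)/(2·5) ≡ 3/3. 3⁻¹ ≡ 5 (mod 7) since 3·5 = 15 ≡ 1, so λ ≡ 3·5 ≡ 1.
  x = λ² - 4 - 4 = 1 - 8 ≡ 0; y = λ·(4 - 0) - 5 ≡ 6. → (0, 6)
3G: (0, 6) + (4, 5). λ = (5 - 6)/(4 - 0) ≡ 6/4 mod 7. 4⁻¹ ≡ 2 (mod 7), so λ ≡ 5.
  x = λ² - 0 - 4 = 25 - 4 ≡ 0; y = λ·(0 - 0) - 6 ≡ 1. → (0, 1)
4G: (0, 1) + (4, 5). λ = (5 - 1)/(4 - 0) ≡ 4/4 mod 7. 4⁻¹ ≡ 2 (mod 7), so λ ≡ 1.
  x = λ² - 0 - 4 = 1 - 4 ≡ 4; y = λ·(0 - 4) - 1 ≡ 2. → (4, 2)
5G: (4, 2) + (4, 5): same x and y₁ ≡ -y₂, so the sum is ∞.
6G: ∞ + (4, 5) = (4, 5) (identity).

(4, 5)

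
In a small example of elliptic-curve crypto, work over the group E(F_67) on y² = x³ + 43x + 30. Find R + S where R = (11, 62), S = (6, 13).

(11, 62) + (6, 13). λ = (13 - 62)/(6 - 11) ≡ 18/62 mod 67. 62⁻¹ ≡ 40 (mod 67) since 62·40 = 2480 ≡ 1, so λ ≡ 50.
  x = λ² - 11 - 6 = 2500 - 17 ≡ 4; y = λ·(11 - 4) - 62 ≡ 20. → (4, 20)

(4, 20)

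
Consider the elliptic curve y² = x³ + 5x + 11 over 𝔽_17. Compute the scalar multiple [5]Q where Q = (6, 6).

Repeated addition: build up to 5Q.
2Q: tangent at (6, 6): λ = (3·6² + 5)/(2·6) ≡ 11/12. 12⁻¹ ≡ 10 (mod 17), so λ ≡ 11·10 ≡ 8.
  x = λ² - 6 - 6 = 64 - 12 ≡ 1; y = λ·(6 - 1) - 6 ≡ 0. → (1, 0)
3Q: (1, 0) + (6, 6). λ = (6 - 0)/(6 - 1) ≡ 6/5 mod 17. 5⁻¹ ≡ 7 (mod 17) since 5·7 = 35 ≡ 1, so λ ≡ 8.
  x = λ² - 1 - 6 = 64 - 7 ≡ 6; y = λ·(1 - 6) - 0 ≡ 11. → (6, 11)
4Q: (6, 11) + (6, 6): same x and y₁ ≡ -y₂, so the sum is O.
5Q: O + (6, 6) = (6, 6) (identity).

(6, 6)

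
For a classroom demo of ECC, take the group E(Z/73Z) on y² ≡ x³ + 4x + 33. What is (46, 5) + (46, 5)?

(27, 48)

tangent at (46, 5): λ = (3·46² + 4)/(2·5) ≡ 1/10. 10⁻¹ ≡ 22 (mod 73), so λ ≡ 1·22 ≡ 22.
  x = λ² - 46 - 46 = 484 - 92 ≡ 27; y = λ·(46 - 27) - 5 ≡ 48. → (27, 48)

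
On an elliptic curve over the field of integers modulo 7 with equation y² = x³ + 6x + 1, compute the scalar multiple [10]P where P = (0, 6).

(2, 0)

Double-and-add on 10 = (1010)₂. Start with P = (0, 6) for the leading 1-bit.
double: tangent at (0, 6): λ = (3·0² + 6)/(2·6) ≡ 6/5. 5⁻¹ ≡ 3 (mod 7), so λ ≡ 6·3 ≡ 4.
  x = λ² - 0 - 0 = 16 - 0 ≡ 2; y = λ·(0 - 2) - 6 ≡ 0. → (2, 0)
double: (2, 0) + (2, 0): same x and y₁ ≡ -y₂, so the sum is ∞.
add P: ∞ + (0, 6) = (0, 6) (identity).
double: tangent at (0, 6): λ = (3·0² + 6)/(2·6) ≡ 6/5. 5⁻¹ ≡ 3 (mod 7), so λ ≡ 6·3 ≡ 4.
  x = λ² - 0 - 0 = 16 - 0 ≡ 2; y = λ·(0 - 2) - 6 ≡ 0. → (2, 0)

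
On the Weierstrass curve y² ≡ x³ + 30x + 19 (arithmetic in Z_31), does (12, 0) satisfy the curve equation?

y² = 0² ≡ 0; x³ + 30x + 19 = 2107 ≡ 30 (mod 31). 0 ≠ 30.

no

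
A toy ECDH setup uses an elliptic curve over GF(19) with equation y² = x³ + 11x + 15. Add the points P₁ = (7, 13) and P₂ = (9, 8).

(14, 14)

(7, 13) + (9, 8). λ = (8 - 13)/(9 - 7) ≡ 14/2 mod 19. 2⁻¹ ≡ 10 (mod 19), so λ ≡ 7.
  x = λ² - 7 - 9 = 49 - 16 ≡ 14; y = λ·(7 - 14) - 13 ≡ 14. → (14, 14)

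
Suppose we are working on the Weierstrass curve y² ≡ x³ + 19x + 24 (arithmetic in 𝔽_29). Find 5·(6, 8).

(10, 24)

Write Q = (6, 8).
Double-and-add on 5 = (101)₂. Start with Q = (6, 8) for the leading 1-bit.
double: tangent at (6, 8): λ = (3·6² + 19)/(2·8) ≡ 11/16. 16⁻¹ ≡ 20 (mod 29), so λ ≡ 11·20 ≡ 17.
  x = λ² - 6 - 6 = 289 - 12 ≡ 16; y = λ·(6 - 16) - 8 ≡ 25. → (16, 25)
double: tangent at (16, 25): λ = (3·16² + 19)/(2·25) ≡ 4/21. 21⁻¹ ≡ 18 (mod 29) since 21·18 = 378 ≡ 1, so λ ≡ 4·18 ≡ 14.
  x = λ² - 16 - 16 = 196 - 32 ≡ 19; y = λ·(16 - 19) - 25 ≡ 20. → (19, 20)
add Q: (19, 20) + (6, 8). λ = (8 - 20)/(6 - 19) ≡ 17/16 mod 29. 16⁻¹ ≡ 20 (mod 29), so λ ≡ 21.
  x = λ² - 19 - 6 = 441 - 25 ≡ 10; y = λ·(19 - 10) - 20 ≡ 24. → (10, 24)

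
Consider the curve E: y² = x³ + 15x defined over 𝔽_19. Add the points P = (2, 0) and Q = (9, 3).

(14, 3)

(2, 0) + (9, 3). λ = (3 - 0)/(9 - 2) ≡ 3/7 mod 19. 7⁻¹ ≡ 11 (mod 19), so λ ≡ 14.
  x = λ² - 2 - 9 = 196 - 11 ≡ 14; y = λ·(2 - 14) - 0 ≡ 3. → (14, 3)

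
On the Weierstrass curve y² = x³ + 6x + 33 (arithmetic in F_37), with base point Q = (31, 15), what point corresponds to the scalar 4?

Repeated addition: build up to 4Q.
2Q: tangent at (31, 15): λ = (3·31² + 6)/(2·15) ≡ 3/30. 30⁻¹ ≡ 21 (mod 37) since 30·21 = 630 ≡ 1, so λ ≡ 3·21 ≡ 26.
  x = λ² - 31 - 31 = 676 - 62 ≡ 22; y = λ·(31 - 22) - 15 ≡ 34. → (22, 34)
3Q: (22, 34) + (31, 15). λ = (15 - 34)/(31 - 22) ≡ 18/9 mod 37. 9⁻¹ ≡ 33 (mod 37), so λ ≡ 2.
  x = λ² - 22 - 31 = 4 - 53 ≡ 25; y = λ·(22 - 25) - 34 ≡ 34. → (25, 34)
4Q: (25, 34) + (31, 15). λ = (15 - 34)/(31 - 25) ≡ 18/6 mod 37. 6⁻¹ ≡ 31 (mod 37), so λ ≡ 3.
  x = λ² - 25 - 31 = 9 - 56 ≡ 27; y = λ·(25 - 27) - 34 ≡ 34. → (27, 34)

(27, 34)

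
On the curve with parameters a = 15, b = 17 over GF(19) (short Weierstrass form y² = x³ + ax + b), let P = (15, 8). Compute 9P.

Repeated addition: build up to 9P.
2P: tangent at (15, 8): λ = (3·15² + 15)/(2·8) ≡ 6/16. 16⁻¹ ≡ 6 (mod 19), so λ ≡ 6·6 ≡ 17.
  x = λ² - 15 - 15 = 289 - 30 ≡ 12; y = λ·(15 - 12) - 8 ≡ 5. → (12, 5)
3P: (12, 5) + (15, 8). λ = (8 - 5)/(15 - 12) ≡ 3/3 mod 19. 3⁻¹ ≡ 13 (mod 19) since 3·13 = 39 ≡ 1, so λ ≡ 1.
  x = λ² - 12 - 15 = 1 - 27 ≡ 12; y = λ·(12 - 12) - 5 ≡ 14. → (12, 14)
4P: (12, 14) + (15, 8). λ = (8 - 14)/(15 - 12) ≡ 13/3 mod 19. 3⁻¹ ≡ 13 (mod 19) since 3·13 = 39 ≡ 1, so λ ≡ 17.
  x = λ² - 12 - 15 = 289 - 27 ≡ 15; y = λ·(12 - 15) - 14 ≡ 11. → (15, 11)
5P: (15, 11) + (15, 8): same x and y₁ ≡ -y₂, so the sum is the point at infinity.
6P: the point at infinity + (15, 8) = (15, 8) (identity).
7P: tangent at (15, 8): λ = (3·15² + 15)/(2·8) ≡ 6/16. 16⁻¹ ≡ 6 (mod 19) since 16·6 = 96 ≡ 1, so λ ≡ 6·6 ≡ 17.
  x = λ² - 15 - 15 = 289 - 30 ≡ 12; y = λ·(15 - 12) - 8 ≡ 5. → (12, 5)
8P: (12, 5) + (15, 8). λ = (8 - 5)/(15 - 12) ≡ 3/3 mod 19. 3⁻¹ ≡ 13 (mod 19) since 3·13 = 39 ≡ 1, so λ ≡ 1.
  x = λ² - 12 - 15 = 1 - 27 ≡ 12; y = λ·(12 - 12) - 5 ≡ 14. → (12, 14)
9P: (12, 14) + (15, 8). λ = (8 - 14)/(15 - 12) ≡ 13/3 mod 19. 3⁻¹ ≡ 13 (mod 19), so λ ≡ 17.
  x = λ² - 12 - 15 = 289 - 27 ≡ 15; y = λ·(12 - 15) - 14 ≡ 11. → (15, 11)

(15, 11)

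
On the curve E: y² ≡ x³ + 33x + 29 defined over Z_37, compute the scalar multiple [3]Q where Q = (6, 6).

Repeated addition: build up to 3Q.
2Q: tangent at (6, 6): λ = (3·6² + 33)/(2·6) ≡ 30/12. 12⁻¹ ≡ 34 (mod 37) since 12·34 = 408 ≡ 1, so λ ≡ 30·34 ≡ 21.
  x = λ² - 6 - 6 = 441 - 12 ≡ 22; y = λ·(6 - 22) - 6 ≡ 28. → (22, 28)
3Q: (22, 28) + (6, 6). λ = (6 - 28)/(6 - 22) ≡ 15/21 mod 37. 21⁻¹ ≡ 30 (mod 37) since 21·30 = 630 ≡ 1, so λ ≡ 6.
  x = λ² - 22 - 6 = 36 - 28 ≡ 8; y = λ·(22 - 8) - 28 ≡ 19. → (8, 19)

(8, 19)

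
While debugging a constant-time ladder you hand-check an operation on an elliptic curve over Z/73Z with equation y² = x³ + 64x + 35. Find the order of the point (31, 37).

2P: tangent at (31, 37): λ = (3·31² + 64)/(2·37) ≡ 27/1. 1⁻¹ ≡ 1 (mod 73), so λ ≡ 27·1 ≡ 27.
  x = λ² - 31 - 31 = 729 - 62 ≡ 10; y = λ·(31 - 10) - 37 ≡ 19. → (10, 19)
3P: (10, 19) + (31, 37). λ = (37 - 19)/(31 - 10) ≡ 18/21 mod 73. 21⁻¹ ≡ 7 (mod 73) since 21·7 = 147 ≡ 1, so λ ≡ 53.
  x = λ² - 10 - 31 = 2809 - 41 ≡ 67; y = λ·(10 - 67) - 19 ≡ 26. → (67, 26)
4P: (67, 26) + (31, 37). λ = (37 - 26)/(31 - 67) ≡ 11/37 mod 73. 37⁻¹ ≡ 2 (mod 73), so λ ≡ 22.
  x = λ² - 67 - 31 = 484 - 98 ≡ 21; y = λ·(67 - 21) - 26 ≡ 37. → (21, 37)
5P: (21, 37) + (31, 37). λ = (37 - 37)/(31 - 21) ≡ 0/10 mod 73. 10⁻¹ ≡ 22 (mod 73) since 10·22 = 220 ≡ 1, so λ ≡ 0.
  x = λ² - 21 - 31 = 0 - 52 ≡ 21; y = λ·(21 - 21) - 37 ≡ 36. → (21, 36)
6P: (21, 36) + (31, 37). λ = (37 - 36)/(31 - 21) ≡ 1/10 mod 73. 10⁻¹ ≡ 22 (mod 73), so λ ≡ 22.
  x = λ² - 21 - 31 = 484 - 52 ≡ 67; y = λ·(21 - 67) - 36 ≡ 47. → (67, 47)
7P: (67, 47) + (31, 37). λ = (37 - 47)/(31 - 67) ≡ 63/37 mod 73. 37⁻¹ ≡ 2 (mod 73), so λ ≡ 53.
  x = λ² - 67 - 31 = 2809 - 98 ≡ 10; y = λ·(67 - 10) - 47 ≡ 54. → (10, 54)
8P: (10, 54) + (31, 37). λ = (37 - 54)/(31 - 10) ≡ 56/21 mod 73. 21⁻¹ ≡ 7 (mod 73), so λ ≡ 27.
  x = λ² - 10 - 31 = 729 - 41 ≡ 31; y = λ·(10 - 31) - 54 ≡ 36. → (31, 36)
9P: (31, 36) + (31, 37): same x and y₁ ≡ -y₂, so the sum is ∞.
9P = ∞, so the order is 9.

9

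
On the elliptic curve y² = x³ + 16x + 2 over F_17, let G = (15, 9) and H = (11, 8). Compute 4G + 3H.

First 4G:
Double-and-add on 4 = (100)₂. Start with G = (15, 9) for the leading 1-bit.
double: tangent at (15, 9): λ = (3·15² + 16)/(2·9) ≡ 11/1. 1⁻¹ ≡ 1 (mod 17) since 1·1 = 1 ≡ 1, so λ ≡ 11·1 ≡ 11.
  x = λ² - 15 - 15 = 121 - 30 ≡ 6; y = λ·(15 - 6) - 9 ≡ 5. → (6, 5)
double: tangent at (6, 5): λ = (3·6² + 16)/(2·5) ≡ 5/10. 10⁻¹ ≡ 12 (mod 17) since 10·12 = 120 ≡ 1, so λ ≡ 5·12 ≡ 9.
  x = λ² - 6 - 6 = 81 - 12 ≡ 1; y = λ·(6 - 1) - 5 ≡ 6. → (1, 6)
4G = (1, 6).
Next 3H:
Repeated addition: build up to 3H.
2H: tangent at (11, 8): λ = (3·11² + 16)/(2·8) ≡ 5/16. 16⁻¹ ≡ 16 (mod 17), so λ ≡ 5·16 ≡ 12.
  x = λ² - 11 - 11 = 144 - 22 ≡ 3; y = λ·(11 - 3) - 8 ≡ 3. → (3, 3)
3H: (3, 3) + (11, 8). λ = (8 - 3)/(11 - 3) ≡ 5/8 mod 17. 8⁻¹ ≡ 15 (mod 17), so λ ≡ 7.
  x = λ² - 3 - 11 = 49 - 14 ≡ 1; y = λ·(3 - 1) - 3 ≡ 11. → (1, 11)
3H = (1, 11).
Finally 4G + 3H:
(1, 6) + (1, 11): same x and y₁ ≡ -y₂, so the sum is 𝒪.

O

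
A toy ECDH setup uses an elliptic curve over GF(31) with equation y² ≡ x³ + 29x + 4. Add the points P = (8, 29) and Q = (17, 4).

(8, 29) + (17, 4). λ = (4 - 29)/(17 - 8) ≡ 6/9 mod 31. 9⁻¹ ≡ 7 (mod 31) since 9·7 = 63 ≡ 1, so λ ≡ 11.
  x = λ² - 8 - 17 = 121 - 25 ≡ 3; y = λ·(8 - 3) - 29 ≡ 26. → (3, 26)

(3, 26)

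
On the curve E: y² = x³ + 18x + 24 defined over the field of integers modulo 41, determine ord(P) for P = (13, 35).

2P: tangent at (13, 35): λ = (3·13² + 18)/(2·35) ≡ 33/29. 29⁻¹ ≡ 17 (mod 41) since 29·17 = 493 ≡ 1, so λ ≡ 33·17 ≡ 28.
  x = λ² - 13 - 13 = 784 - 26 ≡ 20; y = λ·(13 - 20) - 35 ≡ 15. → (20, 15)
3P: (20, 15) + (13, 35). λ = (35 - 15)/(13 - 20) ≡ 20/34 mod 41. 34⁻¹ ≡ 35 (mod 41), so λ ≡ 3.
  x = λ² - 20 - 13 = 9 - 33 ≡ 17; y = λ·(20 - 17) - 15 ≡ 35. → (17, 35)
4P: (17, 35) + (13, 35). λ = (35 - 35)/(13 - 17) ≡ 0/37 mod 41. 37⁻¹ ≡ 10 (mod 41) since 37·10 = 370 ≡ 1, so λ ≡ 0.
  x = λ² - 17 - 13 = 0 - 30 ≡ 11; y = λ·(17 - 11) - 35 ≡ 6. → (11, 6)
5P: (11, 6) + (13, 35). λ = (35 - 6)/(13 - 11) ≡ 29/2 mod 41. 2⁻¹ ≡ 21 (mod 41) since 2·21 = 42 ≡ 1, so λ ≡ 35.
  x = λ² - 11 - 13 = 1225 - 24 ≡ 12; y = λ·(11 - 12) - 6 ≡ 0. → (12, 0)
6P: (12, 0) + (13, 35). λ = (35 - 0)/(13 - 12) ≡ 35/1 mod 41. 1⁻¹ ≡ 1 (mod 41), so λ ≡ 35.
  x = λ² - 12 - 13 = 1225 - 25 ≡ 11; y = λ·(12 - 11) - 0 ≡ 35. → (11, 35)
7P: (11, 35) + (13, 35). λ = (35 - 35)/(13 - 11) ≡ 0/2 mod 41. 2⁻¹ ≡ 21 (mod 41), so λ ≡ 0.
  x = λ² - 11 - 13 = 0 - 24 ≡ 17; y = λ·(11 - 17) - 35 ≡ 6. → (17, 6)
8P: (17, 6) + (13, 35). λ = (35 - 6)/(13 - 17) ≡ 29/37 mod 41. 37⁻¹ ≡ 10 (mod 41), so λ ≡ 3.
  x = λ² - 17 - 13 = 9 - 30 ≡ 20; y = λ·(17 - 20) - 6 ≡ 26. → (20, 26)
9P: (20, 26) + (13, 35). λ = (35 - 26)/(13 - 20) ≡ 9/34 mod 41. 34⁻¹ ≡ 35 (mod 41), so λ ≡ 28.
  x = λ² - 20 - 13 = 784 - 33 ≡ 13; y = λ·(20 - 13) - 26 ≡ 6. → (13, 6)
10P: (13, 6) + (13, 35): same x and y₁ ≡ -y₂, so the sum is O.
10P = O, so the order is 10.

10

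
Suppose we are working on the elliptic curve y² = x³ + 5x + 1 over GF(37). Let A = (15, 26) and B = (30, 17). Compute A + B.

(19, 6)

(15, 26) + (30, 17). λ = (17 - 26)/(30 - 15) ≡ 28/15 mod 37. 15⁻¹ ≡ 5 (mod 37), so λ ≡ 29.
  x = λ² - 15 - 30 = 841 - 45 ≡ 19; y = λ·(15 - 19) - 26 ≡ 6. → (19, 6)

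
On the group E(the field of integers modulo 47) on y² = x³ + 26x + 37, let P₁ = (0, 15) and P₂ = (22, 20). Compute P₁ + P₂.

(10, 34)

(0, 15) + (22, 20). λ = (20 - 15)/(22 - 0) ≡ 5/22 mod 47. 22⁻¹ ≡ 15 (mod 47), so λ ≡ 28.
  x = λ² - 0 - 22 = 784 - 22 ≡ 10; y = λ·(0 - 10) - 15 ≡ 34. → (10, 34)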